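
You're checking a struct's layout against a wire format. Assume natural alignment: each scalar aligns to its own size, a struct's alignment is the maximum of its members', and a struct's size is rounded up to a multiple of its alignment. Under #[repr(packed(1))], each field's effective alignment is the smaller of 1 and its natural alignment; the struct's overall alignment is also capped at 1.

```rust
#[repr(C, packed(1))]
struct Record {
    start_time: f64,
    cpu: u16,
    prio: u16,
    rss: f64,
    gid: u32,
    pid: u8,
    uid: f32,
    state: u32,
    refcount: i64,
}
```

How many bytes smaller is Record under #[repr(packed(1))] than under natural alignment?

natural layout:
  0..8  start_time  (8B, 8-aligned)
  8..10  cpu  (2B, 2-aligned)
  10..12  prio  (2B, 2-aligned)
  12..16  -- padding (4B)
  16..24  rss  (8B, 8-aligned)
  24..28  gid  (4B, 4-aligned)
  28..29  pid  (1B, 1-aligned)
  29..32  -- padding (3B)
  32..36  uid  (4B, 4-aligned)
  36..40  state  (4B, 4-aligned)
  40..48  refcount  (8B, 8-aligned)
  sizeof = 48, alignof = 8
packed(1) layout:
  0..8  start_time  (8B, 1-aligned)
  8..10  cpu  (2B, 1-aligned)
  10..12  prio  (2B, 1-aligned)
  12..20  rss  (8B, 1-aligned)
  20..24  gid  (4B, 1-aligned)
  24..25  pid  (1B, 1-aligned)
  25..29  uid  (4B, 1-aligned)
  29..33  state  (4B, 1-aligned)
  33..41  refcount  (8B, 1-aligned)
  sizeof = 41, alignof = 1
48 − 41 = 7

7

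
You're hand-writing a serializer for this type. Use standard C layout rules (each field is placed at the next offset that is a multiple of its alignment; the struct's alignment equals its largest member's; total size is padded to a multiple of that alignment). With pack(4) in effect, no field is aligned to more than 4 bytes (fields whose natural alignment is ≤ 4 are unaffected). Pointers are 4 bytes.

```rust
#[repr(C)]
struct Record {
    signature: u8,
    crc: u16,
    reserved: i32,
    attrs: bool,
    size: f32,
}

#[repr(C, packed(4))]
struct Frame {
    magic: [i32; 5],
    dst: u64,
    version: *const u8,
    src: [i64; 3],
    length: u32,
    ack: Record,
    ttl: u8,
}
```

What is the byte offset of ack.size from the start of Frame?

72

Record: 0..1  signature  (1B, 1-aligned); 1..2  -- padding (1B); 2..4  crc  (2B, 2-aligned); 4..8  reserved  (4B, 4-aligned); 8..9  attrs  (1B, 1-aligned); 9..12  -- padding (3B); 12..16  size  (4B, 4-aligned); sizeof = 16, alignof = 4
0..20  magic  (20B, 4-aligned)
20..28  dst  (8B, 4-aligned)
28..32  version  (4B, 4-aligned)
32..56  src  (24B, 4-aligned)
56..60  length  (4B, 4-aligned)
60..76  ack  (16B, 4-aligned)
within Record: size at 12
60 + 12 = 72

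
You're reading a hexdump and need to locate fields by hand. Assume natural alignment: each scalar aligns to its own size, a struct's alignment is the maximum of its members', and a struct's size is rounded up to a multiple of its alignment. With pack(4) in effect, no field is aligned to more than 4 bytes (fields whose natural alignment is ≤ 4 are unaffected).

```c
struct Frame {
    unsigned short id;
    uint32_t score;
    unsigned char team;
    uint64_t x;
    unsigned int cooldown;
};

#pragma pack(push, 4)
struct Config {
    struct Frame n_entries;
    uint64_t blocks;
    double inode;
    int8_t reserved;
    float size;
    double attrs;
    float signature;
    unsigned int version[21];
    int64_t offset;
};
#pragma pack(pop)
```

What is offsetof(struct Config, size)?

52

Frame: id at 0 (size 2, align 2) → ends 2; pad 2 to align 4 for score; score at 4 (size 4, align 4) → ends 8; team at 8 (size 1, align 1) → ends 9; pad 7 to align 8 for x; x at 16 (size 8, align 8) → ends 24; cooldown at 24 (size 4, align 4) → ends 28; tail pad 4 to reach multiple of 8; total 32 bytes, alignment 8
n_entries at 0 (size 32, align 4) → ends 32
blocks at 32 (size 8, align 4) → ends 40
inode at 40 (size 8, align 4) → ends 48
reserved at 48 (size 1, align 1) → ends 49
pad 3 to align 4 for size
size at 52 (size 4, align 4) → ends 56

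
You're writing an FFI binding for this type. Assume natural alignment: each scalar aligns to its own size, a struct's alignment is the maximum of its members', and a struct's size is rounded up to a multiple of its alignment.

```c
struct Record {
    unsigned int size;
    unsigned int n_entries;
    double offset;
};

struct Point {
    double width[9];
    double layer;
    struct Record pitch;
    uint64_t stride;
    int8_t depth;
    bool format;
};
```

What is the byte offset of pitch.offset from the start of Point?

88

Record: @0: size [4B, align 4] → 4; @4: n_entries [4B, align 4] → 8; @8: offset [8B, align 8] → 16; size 16, align 8
@0: width [72B, align 8] → 72
@72: layer [8B, align 8] → 80
@80: pitch [16B, align 8] → 96
within Record: offset at 8
80 + 8 = 88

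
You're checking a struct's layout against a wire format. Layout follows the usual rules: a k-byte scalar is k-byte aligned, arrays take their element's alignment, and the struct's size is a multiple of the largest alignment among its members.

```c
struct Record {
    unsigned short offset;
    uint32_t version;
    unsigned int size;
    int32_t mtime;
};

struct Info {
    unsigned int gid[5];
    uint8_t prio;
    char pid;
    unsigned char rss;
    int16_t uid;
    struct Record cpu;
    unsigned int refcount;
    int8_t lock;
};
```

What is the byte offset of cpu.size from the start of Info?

Record: 0..2  offset  (2B, 2-aligned); 2..4  -- padding (2B); 4..8  version  (4B, 4-aligned); 8..12  size  (4B, 4-aligned); 12..16  mtime  (4B, 4-aligned); sizeof = 16, alignof = 4
0..20  gid  (20B, 4-aligned)
20..21  prio  (1B, 1-aligned)
21..22  pid  (1B, 1-aligned)
22..23  rss  (1B, 1-aligned)
23..24  -- padding (1B)
24..26  uid  (2B, 2-aligned)
26..28  -- padding (2B)
28..44  cpu  (16B, 4-aligned)
within Record: size at 8
28 + 8 = 36

36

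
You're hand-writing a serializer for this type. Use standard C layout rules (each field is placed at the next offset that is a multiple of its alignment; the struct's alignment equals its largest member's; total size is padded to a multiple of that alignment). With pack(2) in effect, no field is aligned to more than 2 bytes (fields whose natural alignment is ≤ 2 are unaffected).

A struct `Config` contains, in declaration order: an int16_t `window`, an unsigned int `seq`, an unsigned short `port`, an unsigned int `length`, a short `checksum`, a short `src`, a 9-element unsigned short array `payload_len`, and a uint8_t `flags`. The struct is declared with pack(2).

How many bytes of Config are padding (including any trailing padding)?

window at 0 (size 2, align 2) → ends 2
seq at 2 (size 4, align 2) → ends 6
port at 6 (size 2, align 2) → ends 8
length at 8 (size 4, align 2) → ends 12
checksum at 12 (size 2, align 2) → ends 14
src at 14 (size 2, align 2) → ends 16
payload_len at 16 (size 18, align 2) → ends 34
flags at 34 (size 1, align 1) → ends 35
tail pad 1 to reach multiple of 2
total 36 bytes, alignment 2
data bytes 35, size 36 → padding 1

1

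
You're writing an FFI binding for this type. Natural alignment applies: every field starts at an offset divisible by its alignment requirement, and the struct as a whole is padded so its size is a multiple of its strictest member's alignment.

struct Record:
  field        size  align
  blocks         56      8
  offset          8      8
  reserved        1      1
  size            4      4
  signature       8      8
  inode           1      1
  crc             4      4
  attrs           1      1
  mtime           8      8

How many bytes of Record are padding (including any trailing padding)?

blocks at 0 (size 56, align 8) → ends 56
offset at 56 (size 8, align 8) → ends 64
reserved at 64 (size 1, align 1) → ends 65
pad 3 to align 4 for size
size at 68 (size 4, align 4) → ends 72
signature at 72 (size 8, align 8) → ends 80
inode at 80 (size 1, align 1) → ends 81
pad 3 to align 4 for crc
crc at 84 (size 4, align 4) → ends 88
attrs at 88 (size 1, align 1) → ends 89
pad 7 to align 8 for mtime
mtime at 96 (size 8, align 8) → ends 104
total 104 bytes, alignment 8
data bytes 91, size 104 → padding 13

13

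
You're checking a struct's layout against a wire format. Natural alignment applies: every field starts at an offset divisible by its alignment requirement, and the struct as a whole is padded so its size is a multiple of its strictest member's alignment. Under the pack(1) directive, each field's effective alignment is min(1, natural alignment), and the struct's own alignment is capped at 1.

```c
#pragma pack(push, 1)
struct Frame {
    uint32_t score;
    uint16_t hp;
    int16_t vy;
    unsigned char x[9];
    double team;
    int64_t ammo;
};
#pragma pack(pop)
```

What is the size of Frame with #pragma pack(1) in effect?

score at 0 (size 4, align 1) → ends 4
hp at 4 (size 2, align 1) → ends 6
vy at 6 (size 2, align 1) → ends 8
x at 8 (size 9, align 1) → ends 17
team at 17 (size 8, align 1) → ends 25
ammo at 25 (size 8, align 1) → ends 33
total 33 bytes, alignment 1

33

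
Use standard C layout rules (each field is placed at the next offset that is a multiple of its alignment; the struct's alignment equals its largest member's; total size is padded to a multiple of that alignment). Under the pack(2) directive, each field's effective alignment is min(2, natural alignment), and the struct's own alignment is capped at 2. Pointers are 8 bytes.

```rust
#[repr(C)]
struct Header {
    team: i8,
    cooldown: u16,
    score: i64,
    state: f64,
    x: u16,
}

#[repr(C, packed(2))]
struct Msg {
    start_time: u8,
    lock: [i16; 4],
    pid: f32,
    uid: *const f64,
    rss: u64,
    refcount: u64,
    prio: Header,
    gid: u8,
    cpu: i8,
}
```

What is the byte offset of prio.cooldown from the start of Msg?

40

Header: @0: team [1B, align 1] → 1; +1 pad (align 2); @2: cooldown [2B, align 2] → 4; +4 pad (align 8); @8: score [8B, align 8] → 16; @16: state [8B, align 8] → 24; @24: x [2B, align 2] → 26; +6 tail pad (align 8); size 32, align 8
@0: start_time [1B, align 1] → 1
+1 pad (align 2)
@2: lock [8B, align 2] → 10
@10: pid [4B, align 2] → 14
@14: uid [8B, align 2] → 22
@22: rss [8B, align 2] → 30
@30: refcount [8B, align 2] → 38
@38: prio [32B, align 2] → 70
within Header: cooldown at 2
38 + 2 = 40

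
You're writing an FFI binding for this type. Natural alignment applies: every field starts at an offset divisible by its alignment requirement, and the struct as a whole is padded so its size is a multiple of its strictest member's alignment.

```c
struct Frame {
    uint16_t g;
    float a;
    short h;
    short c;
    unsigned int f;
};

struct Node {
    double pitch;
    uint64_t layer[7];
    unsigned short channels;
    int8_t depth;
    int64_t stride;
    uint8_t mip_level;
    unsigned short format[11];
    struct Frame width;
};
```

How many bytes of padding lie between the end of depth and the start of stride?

Frame: 0..2  g  (2B, 2-aligned); 2..4  -- padding (2B); 4..8  a  (4B, 4-aligned); 8..10  h  (2B, 2-aligned); 10..12  c  (2B, 2-aligned); 12..16  f  (4B, 4-aligned); sizeof = 16, alignof = 4
0..8  pitch  (8B, 8-aligned)
8..64  layer  (56B, 8-aligned)
64..66  channels  (2B, 2-aligned)
66..67  depth  (1B, 1-aligned)
67..72  -- padding (5B)
72..80  stride  (8B, 8-aligned)

5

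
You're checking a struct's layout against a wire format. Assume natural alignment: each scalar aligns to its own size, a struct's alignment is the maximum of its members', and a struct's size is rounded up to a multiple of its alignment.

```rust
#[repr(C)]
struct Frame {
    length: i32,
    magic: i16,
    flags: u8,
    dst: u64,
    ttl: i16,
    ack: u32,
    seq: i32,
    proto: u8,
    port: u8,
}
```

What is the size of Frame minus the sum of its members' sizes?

length at 0 (size 4, align 4) → ends 4
magic at 4 (size 2, align 2) → ends 6
flags at 6 (size 1, align 1) → ends 7
pad 1 to align 8 for dst
dst at 8 (size 8, align 8) → ends 16
ttl at 16 (size 2, align 2) → ends 18
pad 2 to align 4 for ack
ack at 20 (size 4, align 4) → ends 24
seq at 24 (size 4, align 4) → ends 28
proto at 28 (size 1, align 1) → ends 29
port at 29 (size 1, align 1) → ends 30
tail pad 2 to reach multiple of 8
total 32 bytes, alignment 8
data bytes 27, size 32 → padding 5

5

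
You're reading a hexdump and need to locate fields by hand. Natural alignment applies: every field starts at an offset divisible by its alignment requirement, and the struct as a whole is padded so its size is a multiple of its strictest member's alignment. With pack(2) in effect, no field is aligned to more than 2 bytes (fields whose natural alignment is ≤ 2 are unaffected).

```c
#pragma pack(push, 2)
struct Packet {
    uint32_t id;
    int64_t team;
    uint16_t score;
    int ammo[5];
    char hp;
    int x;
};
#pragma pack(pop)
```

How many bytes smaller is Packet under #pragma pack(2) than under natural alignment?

8

natural layout:
  0..4  id  (4B, 4-aligned)
  4..8  -- padding (4B)
  8..16  team  (8B, 8-aligned)
  16..18  score  (2B, 2-aligned)
  18..20  -- padding (2B)
  20..40  ammo  (20B, 4-aligned)
  40..41  hp  (1B, 1-aligned)
  41..44  -- padding (3B)
  44..48  x  (4B, 4-aligned)
  sizeof = 48, alignof = 8
packed(2) layout:
  0..4  id  (4B, 2-aligned)
  4..12  team  (8B, 2-aligned)
  12..14  score  (2B, 2-aligned)
  14..34  ammo  (20B, 2-aligned)
  34..35  hp  (1B, 1-aligned)
  35..36  -- padding (1B)
  36..40  x  (4B, 2-aligned)
  sizeof = 40, alignof = 2
48 − 40 = 8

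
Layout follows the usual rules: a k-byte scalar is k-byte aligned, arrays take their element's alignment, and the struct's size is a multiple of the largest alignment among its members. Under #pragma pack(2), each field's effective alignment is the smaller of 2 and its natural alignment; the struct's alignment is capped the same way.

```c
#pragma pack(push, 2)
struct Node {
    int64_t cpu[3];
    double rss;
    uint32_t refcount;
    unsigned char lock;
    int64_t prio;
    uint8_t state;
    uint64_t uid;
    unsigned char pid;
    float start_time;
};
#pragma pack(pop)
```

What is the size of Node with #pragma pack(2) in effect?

0..24  cpu  (24B, 2-aligned)
24..32  rss  (8B, 2-aligned)
32..36  refcount  (4B, 2-aligned)
36..37  lock  (1B, 1-aligned)
37..38  -- padding (1B)
38..46  prio  (8B, 2-aligned)
46..47  state  (1B, 1-aligned)
47..48  -- padding (1B)
48..56  uid  (8B, 2-aligned)
56..57  pid  (1B, 1-aligned)
57..58  -- padding (1B)
58..62  start_time  (4B, 2-aligned)
sizeof = 62, alignof = 2

62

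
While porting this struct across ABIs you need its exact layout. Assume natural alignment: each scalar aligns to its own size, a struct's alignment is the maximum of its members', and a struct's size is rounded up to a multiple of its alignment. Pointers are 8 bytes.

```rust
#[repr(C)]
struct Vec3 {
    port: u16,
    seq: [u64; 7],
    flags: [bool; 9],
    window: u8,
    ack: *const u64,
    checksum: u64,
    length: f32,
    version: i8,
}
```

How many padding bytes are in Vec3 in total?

15

0..2  port  (2B, 2-aligned)
2..8  -- padding (6B)
8..64  seq  (56B, 8-aligned)
64..73  flags  (9B, 1-aligned)
73..74  window  (1B, 1-aligned)
74..80  -- padding (6B)
80..88  ack  (8B, 8-aligned)
88..96  checksum  (8B, 8-aligned)
96..100  length  (4B, 4-aligned)
100..101  version  (1B, 1-aligned)
101..104  -- tail padding (3B)
sizeof = 104, alignof = 8
data bytes 89, size 104 → padding 15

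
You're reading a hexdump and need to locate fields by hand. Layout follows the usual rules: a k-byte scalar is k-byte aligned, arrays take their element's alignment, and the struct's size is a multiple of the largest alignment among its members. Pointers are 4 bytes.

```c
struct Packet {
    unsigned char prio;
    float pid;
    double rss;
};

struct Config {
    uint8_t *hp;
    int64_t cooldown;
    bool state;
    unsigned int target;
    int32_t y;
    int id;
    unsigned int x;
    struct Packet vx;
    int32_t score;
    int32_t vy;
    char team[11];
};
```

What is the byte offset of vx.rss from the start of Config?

48

Packet: @0: prio [1B, align 1] → 1; +3 pad (align 4); @4: pid [4B, align 4] → 8; @8: rss [8B, align 8] → 16; size 16, align 8
@0: hp [4B, align 4] → 4
+4 pad (align 8)
@8: cooldown [8B, align 8] → 16
@16: state [1B, align 1] → 17
+3 pad (align 4)
@20: target [4B, align 4] → 24
@24: y [4B, align 4] → 28
@28: id [4B, align 4] → 32
@32: x [4B, align 4] → 36
+4 pad (align 8)
@40: vx [16B, align 8] → 56
within Packet: rss at 8
40 + 8 = 48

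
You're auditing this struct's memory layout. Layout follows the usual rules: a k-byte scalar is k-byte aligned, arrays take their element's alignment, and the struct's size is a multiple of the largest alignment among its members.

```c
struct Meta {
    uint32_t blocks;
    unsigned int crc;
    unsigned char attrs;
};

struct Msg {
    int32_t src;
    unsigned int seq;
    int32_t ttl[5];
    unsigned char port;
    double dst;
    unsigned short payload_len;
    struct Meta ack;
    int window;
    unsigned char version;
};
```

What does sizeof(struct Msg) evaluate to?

64

Meta: blocks at 0 (size 4, align 4) → ends 4; crc at 4 (size 4, align 4) → ends 8; attrs at 8 (size 1, align 1) → ends 9; tail pad 3 to reach multiple of 4; total 12 bytes, alignment 4
src at 0 (size 4, align 4) → ends 4
seq at 4 (size 4, align 4) → ends 8
ttl at 8 (size 20, align 4) → ends 28
port at 28 (size 1, align 1) → ends 29
pad 3 to align 8 for dst
dst at 32 (size 8, align 8) → ends 40
payload_len at 40 (size 2, align 2) → ends 42
pad 2 to align 4 for ack
ack at 44 (size 12, align 4) → ends 56
window at 56 (size 4, align 4) → ends 60
version at 60 (size 1, align 1) → ends 61
tail pad 3 to reach multiple of 8
total 64 bytes, alignment 8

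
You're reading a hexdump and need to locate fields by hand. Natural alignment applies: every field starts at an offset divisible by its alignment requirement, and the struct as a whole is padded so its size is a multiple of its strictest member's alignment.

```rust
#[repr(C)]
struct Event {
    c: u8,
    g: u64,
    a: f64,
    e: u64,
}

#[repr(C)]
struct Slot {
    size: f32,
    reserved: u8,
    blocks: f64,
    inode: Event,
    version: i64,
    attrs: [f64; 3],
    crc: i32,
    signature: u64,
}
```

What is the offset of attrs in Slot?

Event: 0..1  c  (1B, 1-aligned); 1..8  -- padding (7B); 8..16  g  (8B, 8-aligned); 16..24  a  (8B, 8-aligned); 24..32  e  (8B, 8-aligned); sizeof = 32, alignof = 8
0..4  size  (4B, 4-aligned)
4..5  reserved  (1B, 1-aligned)
5..8  -- padding (3B)
8..16  blocks  (8B, 8-aligned)
16..48  inode  (32B, 8-aligned)
48..56  version  (8B, 8-aligned)
56..80  attrs  (24B, 8-aligned)

56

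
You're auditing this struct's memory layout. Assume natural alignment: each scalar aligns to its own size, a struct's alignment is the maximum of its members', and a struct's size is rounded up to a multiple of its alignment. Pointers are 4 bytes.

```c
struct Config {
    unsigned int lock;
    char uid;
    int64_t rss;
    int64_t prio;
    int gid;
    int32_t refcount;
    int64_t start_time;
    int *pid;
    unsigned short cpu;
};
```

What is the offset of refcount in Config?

28

lock at 0 (size 4, align 4) → ends 4
uid at 4 (size 1, align 1) → ends 5
pad 3 to align 8 for rss
rss at 8 (size 8, align 8) → ends 16
prio at 16 (size 8, align 8) → ends 24
gid at 24 (size 4, align 4) → ends 28
refcount at 28 (size 4, align 4) → ends 32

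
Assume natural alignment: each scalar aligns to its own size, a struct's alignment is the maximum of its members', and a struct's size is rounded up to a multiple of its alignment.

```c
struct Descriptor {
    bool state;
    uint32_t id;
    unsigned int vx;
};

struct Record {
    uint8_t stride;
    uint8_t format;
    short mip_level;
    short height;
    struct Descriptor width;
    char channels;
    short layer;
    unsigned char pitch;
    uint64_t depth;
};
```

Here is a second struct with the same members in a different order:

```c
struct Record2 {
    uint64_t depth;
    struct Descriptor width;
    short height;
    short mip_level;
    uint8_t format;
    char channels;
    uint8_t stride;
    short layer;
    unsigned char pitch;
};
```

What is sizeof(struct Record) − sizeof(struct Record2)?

Descriptor: 0..1  state  (1B, 1-aligned); 1..4  -- padding (3B); 4..8  id  (4B, 4-aligned); 8..12  vx  (4B, 4-aligned); sizeof = 12, alignof = 4
0..1  stride  (1B, 1-aligned)
1..2  format  (1B, 1-aligned)
2..4  mip_level  (2B, 2-aligned)
4..6  height  (2B, 2-aligned)
6..8  -- padding (2B)
8..20  width  (12B, 4-aligned)
20..21  channels  (1B, 1-aligned)
21..22  -- padding (1B)
22..24  layer  (2B, 2-aligned)
24..25  pitch  (1B, 1-aligned)
25..32  -- padding (7B)
32..40  depth  (8B, 8-aligned)
sizeof = 40, alignof = 8
— Record2 —
0..8  depth  (8B, 8-aligned)
8..20  width  (12B, 4-aligned)
20..22  height  (2B, 2-aligned)
22..24  mip_level  (2B, 2-aligned)
24..25  format  (1B, 1-aligned)
25..26  channels  (1B, 1-aligned)
26..27  stride  (1B, 1-aligned)
27..28  -- padding (1B)
28..30  layer  (2B, 2-aligned)
30..31  pitch  (1B, 1-aligned)
31..32  -- tail padding (1B)
sizeof = 32, alignof = 8
40 − 32 = 8

8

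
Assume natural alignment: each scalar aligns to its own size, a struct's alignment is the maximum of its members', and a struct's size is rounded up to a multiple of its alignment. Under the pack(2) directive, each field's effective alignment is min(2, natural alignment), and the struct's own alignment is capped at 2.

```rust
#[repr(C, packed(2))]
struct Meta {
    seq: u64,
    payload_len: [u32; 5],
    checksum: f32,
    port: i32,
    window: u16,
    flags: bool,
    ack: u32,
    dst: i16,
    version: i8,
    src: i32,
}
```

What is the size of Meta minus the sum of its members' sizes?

0..8  seq  (8B, 2-aligned)
8..28  payload_len  (20B, 2-aligned)
28..32  checksum  (4B, 2-aligned)
32..36  port  (4B, 2-aligned)
36..38  window  (2B, 2-aligned)
38..39  flags  (1B, 1-aligned)
39..40  -- padding (1B)
40..44  ack  (4B, 2-aligned)
44..46  dst  (2B, 2-aligned)
46..47  version  (1B, 1-aligned)
47..48  -- padding (1B)
48..52  src  (4B, 2-aligned)
sizeof = 52, alignof = 2
data bytes 50, size 52 → padding 2

2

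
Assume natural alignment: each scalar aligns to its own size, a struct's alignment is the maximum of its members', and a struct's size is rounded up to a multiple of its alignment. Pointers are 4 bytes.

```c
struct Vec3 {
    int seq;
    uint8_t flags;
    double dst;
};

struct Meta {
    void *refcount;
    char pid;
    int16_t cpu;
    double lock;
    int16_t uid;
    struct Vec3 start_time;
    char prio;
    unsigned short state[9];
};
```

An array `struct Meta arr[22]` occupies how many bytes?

Vec3: seq at 0 (size 4, align 4) → ends 4; flags at 4 (size 1, align 1) → ends 5; pad 3 to align 8 for dst; dst at 8 (size 8, align 8) → ends 16; total 16 bytes, alignment 8
refcount at 0 (size 4, align 4) → ends 4
pid at 4 (size 1, align 1) → ends 5
pad 1 to align 2 for cpu
cpu at 6 (size 2, align 2) → ends 8
lock at 8 (size 8, align 8) → ends 16
uid at 16 (size 2, align 2) → ends 18
pad 6 to align 8 for start_time
start_time at 24 (size 16, align 8) → ends 40
prio at 40 (size 1, align 1) → ends 41
pad 1 to align 2 for state
state at 42 (size 18, align 2) → ends 60
tail pad 4 to reach multiple of 8
total 64 bytes, alignment 8
array of 22: 22 × 64 = 1408

1408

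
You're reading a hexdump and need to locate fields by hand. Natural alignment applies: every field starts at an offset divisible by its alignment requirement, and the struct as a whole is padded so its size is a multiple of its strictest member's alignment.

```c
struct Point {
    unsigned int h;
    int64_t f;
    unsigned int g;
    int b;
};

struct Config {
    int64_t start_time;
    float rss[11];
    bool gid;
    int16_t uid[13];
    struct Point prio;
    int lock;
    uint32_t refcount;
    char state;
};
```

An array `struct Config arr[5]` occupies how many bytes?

600

Point: h at 0 (size 4, align 4) → ends 4; pad 4 to align 8 for f; f at 8 (size 8, align 8) → ends 16; g at 16 (size 4, align 4) → ends 20; b at 20 (size 4, align 4) → ends 24; total 24 bytes, alignment 8
start_time at 0 (size 8, align 8) → ends 8
rss at 8 (size 44, align 4) → ends 52
gid at 52 (size 1, align 1) → ends 53
pad 1 to align 2 for uid
uid at 54 (size 26, align 2) → ends 80
prio at 80 (size 24, align 8) → ends 104
lock at 104 (size 4, align 4) → ends 108
refcount at 108 (size 4, align 4) → ends 112
state at 112 (size 1, align 1) → ends 113
tail pad 7 to reach multiple of 8
total 120 bytes, alignment 8
array of 5: 5 × 120 = 600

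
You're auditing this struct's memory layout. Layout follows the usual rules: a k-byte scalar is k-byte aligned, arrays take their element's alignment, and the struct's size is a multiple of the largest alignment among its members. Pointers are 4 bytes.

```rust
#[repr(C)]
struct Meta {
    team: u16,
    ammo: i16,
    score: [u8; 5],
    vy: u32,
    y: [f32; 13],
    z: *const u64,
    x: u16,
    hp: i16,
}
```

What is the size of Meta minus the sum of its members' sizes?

0..2  team  (2B, 2-aligned)
2..4  ammo  (2B, 2-aligned)
4..9  score  (5B, 1-aligned)
9..12  -- padding (3B)
12..16  vy  (4B, 4-aligned)
16..68  y  (52B, 4-aligned)
68..72  z  (4B, 4-aligned)
72..74  x  (2B, 2-aligned)
74..76  hp  (2B, 2-aligned)
sizeof = 76, alignof = 4
data bytes 73, size 76 → padding 3

3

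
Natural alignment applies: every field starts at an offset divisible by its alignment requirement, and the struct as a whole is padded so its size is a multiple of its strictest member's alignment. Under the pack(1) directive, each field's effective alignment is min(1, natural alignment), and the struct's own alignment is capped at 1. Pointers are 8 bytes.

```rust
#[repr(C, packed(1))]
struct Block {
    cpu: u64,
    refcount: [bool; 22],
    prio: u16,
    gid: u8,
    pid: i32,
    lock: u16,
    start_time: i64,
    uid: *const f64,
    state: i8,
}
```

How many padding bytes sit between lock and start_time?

0

@0: cpu [8B, align 1] → 8
@8: refcount [22B, align 1] → 30
@30: prio [2B, align 1] → 32
@32: gid [1B, align 1] → 33
@33: pid [4B, align 1] → 37
@37: lock [2B, align 1] → 39
@39: start_time [8B, align 1] → 47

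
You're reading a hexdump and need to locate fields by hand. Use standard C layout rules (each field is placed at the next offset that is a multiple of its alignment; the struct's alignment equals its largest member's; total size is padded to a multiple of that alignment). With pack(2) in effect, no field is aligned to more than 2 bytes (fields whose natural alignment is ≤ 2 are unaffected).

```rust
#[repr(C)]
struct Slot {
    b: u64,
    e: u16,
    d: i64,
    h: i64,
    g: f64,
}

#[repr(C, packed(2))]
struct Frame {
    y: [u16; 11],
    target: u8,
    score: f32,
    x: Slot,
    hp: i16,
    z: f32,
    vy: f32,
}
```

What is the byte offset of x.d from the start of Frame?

Slot: 0..8  b  (8B, 8-aligned); 8..10  e  (2B, 2-aligned); 10..16  -- padding (6B); 16..24  d  (8B, 8-aligned); 24..32  h  (8B, 8-aligned); 32..40  g  (8B, 8-aligned); sizeof = 40, alignof = 8
0..22  y  (22B, 2-aligned)
22..23  target  (1B, 1-aligned)
23..24  -- padding (1B)
24..28  score  (4B, 2-aligned)
28..68  x  (40B, 2-aligned)
within Slot: d at 16
28 + 16 = 44

44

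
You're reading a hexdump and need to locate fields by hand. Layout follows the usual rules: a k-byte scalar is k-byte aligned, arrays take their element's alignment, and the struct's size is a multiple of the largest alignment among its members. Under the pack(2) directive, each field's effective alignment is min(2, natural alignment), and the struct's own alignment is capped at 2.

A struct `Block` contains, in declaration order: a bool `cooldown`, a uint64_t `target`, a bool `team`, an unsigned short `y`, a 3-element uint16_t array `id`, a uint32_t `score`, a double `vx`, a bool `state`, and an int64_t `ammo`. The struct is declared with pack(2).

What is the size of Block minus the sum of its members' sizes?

3

0..1  cooldown  (1B, 1-aligned)
1..2  -- padding (1B)
2..10  target  (8B, 2-aligned)
10..11  team  (1B, 1-aligned)
11..12  -- padding (1B)
12..14  y  (2B, 2-aligned)
14..20  id  (6B, 2-aligned)
20..24  score  (4B, 2-aligned)
24..32  vx  (8B, 2-aligned)
32..33  state  (1B, 1-aligned)
33..34  -- padding (1B)
34..42  ammo  (8B, 2-aligned)
sizeof = 42, alignof = 2
data bytes 39, size 42 → padding 3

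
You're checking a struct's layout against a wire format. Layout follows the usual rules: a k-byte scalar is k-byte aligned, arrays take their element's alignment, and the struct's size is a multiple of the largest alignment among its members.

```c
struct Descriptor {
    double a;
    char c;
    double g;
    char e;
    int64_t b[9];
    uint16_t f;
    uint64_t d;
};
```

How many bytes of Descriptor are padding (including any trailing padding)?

a at 0 (size 8, align 8) → ends 8
c at 8 (size 1, align 1) → ends 9
pad 7 to align 8 for g
g at 16 (size 8, align 8) → ends 24
e at 24 (size 1, align 1) → ends 25
pad 7 to align 8 for b
b at 32 (size 72, align 8) → ends 104
f at 104 (size 2, align 2) → ends 106
pad 6 to align 8 for d
d at 112 (size 8, align 8) → ends 120
total 120 bytes, alignment 8
data bytes 100, size 120 → padding 20

20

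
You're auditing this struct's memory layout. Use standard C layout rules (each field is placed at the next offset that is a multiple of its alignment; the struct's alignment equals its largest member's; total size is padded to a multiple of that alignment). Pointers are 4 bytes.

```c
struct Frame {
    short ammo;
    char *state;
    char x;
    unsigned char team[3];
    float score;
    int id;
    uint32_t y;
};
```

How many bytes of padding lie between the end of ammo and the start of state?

@0: ammo [2B, align 2] → 2
+2 pad (align 4)
@4: state [4B, align 4] → 8

2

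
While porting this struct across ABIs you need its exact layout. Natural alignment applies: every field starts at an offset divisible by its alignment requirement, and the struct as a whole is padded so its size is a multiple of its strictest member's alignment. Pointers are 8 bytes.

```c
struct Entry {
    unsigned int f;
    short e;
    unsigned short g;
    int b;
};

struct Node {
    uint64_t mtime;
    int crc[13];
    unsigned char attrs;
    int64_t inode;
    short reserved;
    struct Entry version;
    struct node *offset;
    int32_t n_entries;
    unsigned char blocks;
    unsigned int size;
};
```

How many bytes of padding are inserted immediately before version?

2

Entry: @0: f [4B, align 4] → 4; @4: e [2B, align 2] → 6; @6: g [2B, align 2] → 8; @8: b [4B, align 4] → 12; size 12, align 4
@0: mtime [8B, align 8] → 8
@8: crc [52B, align 4] → 60
@60: attrs [1B, align 1] → 61
+3 pad (align 8)
@64: inode [8B, align 8] → 72
@72: reserved [2B, align 2] → 74
+2 pad (align 4)
@76: version [12B, align 4] → 88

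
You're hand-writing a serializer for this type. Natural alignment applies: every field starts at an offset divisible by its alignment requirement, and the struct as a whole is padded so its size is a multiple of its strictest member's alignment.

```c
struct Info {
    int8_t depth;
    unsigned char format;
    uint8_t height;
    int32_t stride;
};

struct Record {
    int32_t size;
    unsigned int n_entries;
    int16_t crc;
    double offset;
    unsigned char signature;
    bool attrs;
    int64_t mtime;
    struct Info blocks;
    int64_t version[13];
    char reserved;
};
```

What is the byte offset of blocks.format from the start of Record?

Info: @0: depth [1B, align 1] → 1; @1: format [1B, align 1] → 2; @2: height [1B, align 1] → 3; +1 pad (align 4); @4: stride [4B, align 4] → 8; size 8, align 4
@0: size [4B, align 4] → 4
@4: n_entries [4B, align 4] → 8
@8: crc [2B, align 2] → 10
+6 pad (align 8)
@16: offset [8B, align 8] → 24
@24: signature [1B, align 1] → 25
@25: attrs [1B, align 1] → 26
+6 pad (align 8)
@32: mtime [8B, align 8] → 40
@40: blocks [8B, align 4] → 48
within Info: format at 1
40 + 1 = 41

41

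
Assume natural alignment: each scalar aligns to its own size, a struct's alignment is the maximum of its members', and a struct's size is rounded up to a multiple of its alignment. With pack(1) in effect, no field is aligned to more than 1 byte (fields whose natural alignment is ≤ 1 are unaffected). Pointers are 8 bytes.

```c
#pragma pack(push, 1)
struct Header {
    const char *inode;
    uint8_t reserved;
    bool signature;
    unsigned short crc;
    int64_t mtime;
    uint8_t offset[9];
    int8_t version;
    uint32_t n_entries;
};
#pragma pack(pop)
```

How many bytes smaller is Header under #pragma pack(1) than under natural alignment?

6

natural layout:
  inode at 0 (size 8, align 8) → ends 8
  reserved at 8 (size 1, align 1) → ends 9
  signature at 9 (size 1, align 1) → ends 10
  crc at 10 (size 2, align 2) → ends 12
  pad 4 to align 8 for mtime
  mtime at 16 (size 8, align 8) → ends 24
  offset at 24 (size 9, align 1) → ends 33
  version at 33 (size 1, align 1) → ends 34
  pad 2 to align 4 for n_entries
  n_entries at 36 (size 4, align 4) → ends 40
  total 40 bytes, alignment 8
packed(1) layout:
  inode at 0 (size 8, align 1) → ends 8
  reserved at 8 (size 1, align 1) → ends 9
  signature at 9 (size 1, align 1) → ends 10
  crc at 10 (size 2, align 1) → ends 12
  mtime at 12 (size 8, align 1) → ends 20
  offset at 20 (size 9, align 1) → ends 29
  version at 29 (size 1, align 1) → ends 30
  n_entries at 30 (size 4, align 1) → ends 34
  total 34 bytes, alignment 1
40 − 34 = 6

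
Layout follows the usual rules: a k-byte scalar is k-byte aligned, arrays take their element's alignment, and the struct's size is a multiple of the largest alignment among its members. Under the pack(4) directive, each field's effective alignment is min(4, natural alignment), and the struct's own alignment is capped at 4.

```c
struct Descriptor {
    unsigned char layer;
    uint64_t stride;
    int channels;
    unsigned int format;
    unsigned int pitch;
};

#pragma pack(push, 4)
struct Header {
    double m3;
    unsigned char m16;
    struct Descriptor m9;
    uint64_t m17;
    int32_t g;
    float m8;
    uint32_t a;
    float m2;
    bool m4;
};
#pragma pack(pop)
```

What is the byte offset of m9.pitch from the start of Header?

36

Descriptor: layer at 0 (size 1, align 1) → ends 1; pad 7 to align 8 for stride; stride at 8 (size 8, align 8) → ends 16; channels at 16 (size 4, align 4) → ends 20; format at 20 (size 4, align 4) → ends 24; pitch at 24 (size 4, align 4) → ends 28; tail pad 4 to reach multiple of 8; total 32 bytes, alignment 8
m3 at 0 (size 8, align 4) → ends 8
m16 at 8 (size 1, align 1) → ends 9
pad 3 to align 4 for m9
m9 at 12 (size 32, align 4) → ends 44
within Descriptor: pitch at 24
12 + 24 = 36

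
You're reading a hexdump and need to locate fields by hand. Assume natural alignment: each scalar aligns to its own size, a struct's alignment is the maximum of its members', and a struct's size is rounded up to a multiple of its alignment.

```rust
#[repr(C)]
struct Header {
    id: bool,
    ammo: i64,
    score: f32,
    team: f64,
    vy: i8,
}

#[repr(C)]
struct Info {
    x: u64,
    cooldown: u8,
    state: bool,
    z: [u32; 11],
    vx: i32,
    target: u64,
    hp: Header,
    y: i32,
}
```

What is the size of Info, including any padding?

Header: id at 0 (size 1, align 1) → ends 1; pad 7 to align 8 for ammo; ammo at 8 (size 8, align 8) → ends 16; score at 16 (size 4, align 4) → ends 20; pad 4 to align 8 for team; team at 24 (size 8, align 8) → ends 32; vy at 32 (size 1, align 1) → ends 33; tail pad 7 to reach multiple of 8; total 40 bytes, alignment 8
x at 0 (size 8, align 8) → ends 8
cooldown at 8 (size 1, align 1) → ends 9
state at 9 (size 1, align 1) → ends 10
pad 2 to align 4 for z
z at 12 (size 44, align 4) → ends 56
vx at 56 (size 4, align 4) → ends 60
pad 4 to align 8 for target
target at 64 (size 8, align 8) → ends 72
hp at 72 (size 40, align 8) → ends 112
y at 112 (size 4, align 4) → ends 116
tail pad 4 to reach multiple of 8
total 120 bytes, alignment 8

120 bytes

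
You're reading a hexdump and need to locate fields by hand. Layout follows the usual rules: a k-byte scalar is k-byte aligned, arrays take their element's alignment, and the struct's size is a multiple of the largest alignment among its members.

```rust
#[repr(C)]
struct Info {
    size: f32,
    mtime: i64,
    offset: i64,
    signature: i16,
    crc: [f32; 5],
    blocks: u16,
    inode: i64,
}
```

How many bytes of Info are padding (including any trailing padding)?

0..4  size  (4B, 4-aligned)
4..8  -- padding (4B)
8..16  mtime  (8B, 8-aligned)
16..24  offset  (8B, 8-aligned)
24..26  signature  (2B, 2-aligned)
26..28  -- padding (2B)
28..48  crc  (20B, 4-aligned)
48..50  blocks  (2B, 2-aligned)
50..56  -- padding (6B)
56..64  inode  (8B, 8-aligned)
sizeof = 64, alignof = 8
data bytes 52, size 64 → padding 12

12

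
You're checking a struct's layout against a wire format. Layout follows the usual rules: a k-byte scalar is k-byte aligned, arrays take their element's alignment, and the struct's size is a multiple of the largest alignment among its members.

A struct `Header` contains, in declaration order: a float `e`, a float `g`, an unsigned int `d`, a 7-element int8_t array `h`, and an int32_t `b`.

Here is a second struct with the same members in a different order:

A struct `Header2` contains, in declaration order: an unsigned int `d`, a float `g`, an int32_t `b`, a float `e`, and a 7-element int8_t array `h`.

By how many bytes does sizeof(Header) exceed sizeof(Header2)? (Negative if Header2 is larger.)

0..4  e  (4B, 4-aligned)
4..8  g  (4B, 4-aligned)
8..12  d  (4B, 4-aligned)
12..19  h  (7B, 1-aligned)
19..20  -- padding (1B)
20..24  b  (4B, 4-aligned)
sizeof = 24, alignof = 4
— Header2 —
0..4  d  (4B, 4-aligned)
4..8  g  (4B, 4-aligned)
8..12  b  (4B, 4-aligned)
12..16  e  (4B, 4-aligned)
16..23  h  (7B, 1-aligned)
23..24  -- tail padding (1B)
sizeof = 24, alignof = 4
24 − 24 = 0

0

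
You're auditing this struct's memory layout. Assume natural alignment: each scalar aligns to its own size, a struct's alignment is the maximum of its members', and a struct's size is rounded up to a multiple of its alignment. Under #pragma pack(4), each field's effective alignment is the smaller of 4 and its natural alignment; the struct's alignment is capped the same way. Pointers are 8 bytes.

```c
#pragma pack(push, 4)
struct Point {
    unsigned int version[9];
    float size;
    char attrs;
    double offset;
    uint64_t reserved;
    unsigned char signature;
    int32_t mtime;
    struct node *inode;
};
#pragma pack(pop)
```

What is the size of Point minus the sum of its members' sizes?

version at 0 (size 36, align 4) → ends 36
size at 36 (size 4, align 4) → ends 40
attrs at 40 (size 1, align 1) → ends 41
pad 3 to align 4 for offset
offset at 44 (size 8, align 4) → ends 52
reserved at 52 (size 8, align 4) → ends 60
signature at 60 (size 1, align 1) → ends 61
pad 3 to align 4 for mtime
mtime at 64 (size 4, align 4) → ends 68
inode at 68 (size 8, align 4) → ends 76
total 76 bytes, alignment 4
data bytes 70, size 76 → padding 6

6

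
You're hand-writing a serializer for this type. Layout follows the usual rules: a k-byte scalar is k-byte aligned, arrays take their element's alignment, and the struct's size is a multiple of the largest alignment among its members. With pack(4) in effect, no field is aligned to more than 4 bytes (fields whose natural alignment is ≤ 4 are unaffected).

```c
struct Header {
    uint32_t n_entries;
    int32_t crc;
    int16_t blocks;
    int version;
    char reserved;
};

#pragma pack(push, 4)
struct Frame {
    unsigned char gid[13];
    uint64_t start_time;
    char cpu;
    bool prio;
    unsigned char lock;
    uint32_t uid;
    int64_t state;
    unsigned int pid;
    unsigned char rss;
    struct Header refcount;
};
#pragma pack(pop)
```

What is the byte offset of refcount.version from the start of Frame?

Header: n_entries at 0 (size 4, align 4) → ends 4; crc at 4 (size 4, align 4) → ends 8; blocks at 8 (size 2, align 2) → ends 10; pad 2 to align 4 for version; version at 12 (size 4, align 4) → ends 16; reserved at 16 (size 1, align 1) → ends 17; tail pad 3 to reach multiple of 4; total 20 bytes, alignment 4
gid at 0 (size 13, align 1) → ends 13
pad 3 to align 4 for start_time
start_time at 16 (size 8, align 4) → ends 24
cpu at 24 (size 1, align 1) → ends 25
prio at 25 (size 1, align 1) → ends 26
lock at 26 (size 1, align 1) → ends 27
pad 1 to align 4 for uid
uid at 28 (size 4, align 4) → ends 32
state at 32 (size 8, align 4) → ends 40
pid at 40 (size 4, align 4) → ends 44
rss at 44 (size 1, align 1) → ends 45
pad 3 to align 4 for refcount
refcount at 48 (size 20, align 4) → ends 68
within Header: version at 12
48 + 12 = 60

60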